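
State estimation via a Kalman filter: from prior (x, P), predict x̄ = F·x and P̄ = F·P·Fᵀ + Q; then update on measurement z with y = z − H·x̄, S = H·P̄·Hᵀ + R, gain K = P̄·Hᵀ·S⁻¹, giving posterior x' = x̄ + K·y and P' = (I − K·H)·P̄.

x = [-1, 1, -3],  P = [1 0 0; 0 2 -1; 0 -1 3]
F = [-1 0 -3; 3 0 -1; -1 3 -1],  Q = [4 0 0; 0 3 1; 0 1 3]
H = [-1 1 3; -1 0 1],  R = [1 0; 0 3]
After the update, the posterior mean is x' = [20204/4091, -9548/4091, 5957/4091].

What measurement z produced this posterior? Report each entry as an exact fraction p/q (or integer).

z = [-3, -3]

x̄ = F·x = [10, 0, 7]
P̄ = F·P·Fᵀ + Q = [32 6 19; 6 15 4; 19 4 31]
S = H·P̄·Hᵀ + R = [225 47; 47 28]
K = P̄·Hᵀ·S⁻¹ = [1479/4091 -4382/4091; 682/4091 -1437/4091; 1620/4091 -966/4091]
x' − x̄ = [-20706/4091, -9548/4091, -22680/4091] = K·y
y = (KᵀK)⁻¹·Kᵀ·(x' − x̄) = [-14, 0]
z = y + H·x̄ = [-14, 0] + [11, -3] = [-3, -3]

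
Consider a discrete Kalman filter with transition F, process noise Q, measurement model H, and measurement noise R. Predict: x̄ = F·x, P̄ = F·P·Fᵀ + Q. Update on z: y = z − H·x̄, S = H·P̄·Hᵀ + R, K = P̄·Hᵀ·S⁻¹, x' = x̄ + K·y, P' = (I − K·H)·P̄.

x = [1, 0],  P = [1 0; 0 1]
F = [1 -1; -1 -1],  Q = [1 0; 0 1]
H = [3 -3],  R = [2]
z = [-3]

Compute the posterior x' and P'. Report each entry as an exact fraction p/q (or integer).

x' = [-25/56, 25/56]
P' = [87/56 81/56; 81/56 87/56]

x̄ = F·x = [1, -1]
P̄ = F·P·Fᵀ + Q = [3 0; 0 3]
y = z − H·x̄ = [-9]
S = H·P̄·Hᵀ + R = [56]
K = P̄·Hᵀ·S⁻¹ = [9/56; -9/56]
x' = x̄ + K·y = [-25/56, 25/56]
P' = (I − K·H)·P̄ = [87/56 81/56; 81/56 87/56]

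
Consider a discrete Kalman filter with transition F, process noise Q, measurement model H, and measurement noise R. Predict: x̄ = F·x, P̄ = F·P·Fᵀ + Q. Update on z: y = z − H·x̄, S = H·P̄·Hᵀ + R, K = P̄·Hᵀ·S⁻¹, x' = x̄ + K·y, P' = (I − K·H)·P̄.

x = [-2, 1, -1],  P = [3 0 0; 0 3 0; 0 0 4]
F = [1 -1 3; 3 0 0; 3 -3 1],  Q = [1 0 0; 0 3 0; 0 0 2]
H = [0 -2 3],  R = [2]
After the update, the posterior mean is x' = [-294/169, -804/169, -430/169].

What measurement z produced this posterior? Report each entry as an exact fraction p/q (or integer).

x̄ = F·x = [-6, -6, -10]
P̄ = F·P·Fᵀ + Q = [43 9 30; 9 30 27; 30 27 60]
S = H·P̄·Hᵀ + R = [338]
K = P̄·Hᵀ·S⁻¹ = [36/169; 21/338; 63/169]
x' − x̄ = [720/169, 210/169, 1260/169] = K·y
y = (KᵀK)⁻¹·Kᵀ·(x' − x̄) = [20]
z = y + H·x̄ = [20] + [-18] = [2]

z = [2]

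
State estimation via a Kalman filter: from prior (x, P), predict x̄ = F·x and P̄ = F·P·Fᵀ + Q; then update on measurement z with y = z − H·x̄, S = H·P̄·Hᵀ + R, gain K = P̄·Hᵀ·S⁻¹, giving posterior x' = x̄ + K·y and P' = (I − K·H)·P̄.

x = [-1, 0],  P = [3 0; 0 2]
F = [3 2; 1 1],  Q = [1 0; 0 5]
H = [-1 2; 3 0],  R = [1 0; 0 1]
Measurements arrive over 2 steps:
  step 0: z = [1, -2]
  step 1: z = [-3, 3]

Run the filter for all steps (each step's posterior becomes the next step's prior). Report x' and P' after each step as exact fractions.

step 0: x̄ = F·x = [-3, -1]
step 0: P̄ = F·P·Fᵀ + Q = [36 13; 13 10]
step 0: y = z − H·x̄ = [0, 7]
step 0: S = H·P̄·Hᵀ + R = [25 -30; -30 325]
step 0: K = P̄·Hᵀ·S⁻¹ = [-2/1445 96/289; 689/1445 237/1445]
step 0: x' = x̄ + K·y = [-195/289, 214/1445]
step 0: P' = (I − K·H)·P̄ = [32/289 79/1445; 79/1445 384/1445]
step 1: x̄ = F·x = [-2497/1445, -761/1445]
step 1: P̄ = F·P·Fᵀ + Q = [5369/1445 1643/1445; 1643/1445 7927/1445]
step 1: y = z − H·x̄ = [-1062/289, 11826/1445]
step 1: S = H·P̄·Hᵀ + R = [6390/289 -6249/1445; -6249/1445 49766/1445]
step 1: K = P̄·Hᵀ·S⁻¹ = [-10415/5366691 578549/1788897; 283747/596299 94689/596299]
step 1: x' = x̄ + K·y = [552129/596299, -581791/596299]
step 1: P' = (I − K·H)·P̄ = [578549/5366691 31563/596299; 31563/596299 157655/596299]

step 0: x' = [-195/289, 214/1445], P' = [32/289 79/1445; 79/1445 384/1445]
step 1: x' = [552129/596299, -581791/596299], P' = [578549/5366691 31563/596299; 31563/596299 157655/596299]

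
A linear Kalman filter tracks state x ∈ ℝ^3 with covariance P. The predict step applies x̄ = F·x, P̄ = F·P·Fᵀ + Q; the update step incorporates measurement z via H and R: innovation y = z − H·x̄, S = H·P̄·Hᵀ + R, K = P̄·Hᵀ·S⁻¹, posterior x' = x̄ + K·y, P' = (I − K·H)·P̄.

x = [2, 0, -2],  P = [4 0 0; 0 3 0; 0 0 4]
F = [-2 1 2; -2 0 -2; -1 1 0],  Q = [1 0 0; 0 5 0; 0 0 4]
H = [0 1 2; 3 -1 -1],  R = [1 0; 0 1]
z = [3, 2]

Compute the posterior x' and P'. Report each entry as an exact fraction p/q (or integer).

x' = [43389/36533, 12982/36533, 46974/36533]
P' = [13674/36533 50425/36533 -20835/36533; 50425/36533 294654/36533 -139150/36533; -20835/36533 -139150/36533 74539/36533]

x̄ = F·x = [-8, 0, -2]
P̄ = F·P·Fᵀ + Q = [36 0 11; 0 37 8; 11 8 11]
y = z − H·x̄ = [7, 24]
S = H·P̄·Hᵀ + R = [114 -17; -17 323]
K = P̄·Hᵀ·S⁻¹ = [515/2149 11432/36533; 962/2149 -4229/36533; 584/2149 2106/36533]
x' = x̄ + K·y = [43389/36533, 12982/36533, 46974/36533]
P' = (I − K·H)·P̄ = [13674/36533 50425/36533 -20835/36533; 50425/36533 294654/36533 -139150/36533; -20835/36533 -139150/36533 74539/36533]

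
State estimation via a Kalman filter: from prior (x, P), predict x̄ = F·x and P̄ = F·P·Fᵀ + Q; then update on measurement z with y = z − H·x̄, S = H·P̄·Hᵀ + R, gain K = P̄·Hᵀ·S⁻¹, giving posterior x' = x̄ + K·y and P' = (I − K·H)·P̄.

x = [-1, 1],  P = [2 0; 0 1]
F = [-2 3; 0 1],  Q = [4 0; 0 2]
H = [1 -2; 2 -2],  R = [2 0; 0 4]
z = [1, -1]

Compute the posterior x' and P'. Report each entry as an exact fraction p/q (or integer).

x' = [-5/113, -16/113]
P' = [366/113 222/113; 222/113 168/113]

x̄ = F·x = [5, 1]
P̄ = F·P·Fᵀ + Q = [21 3; 3 3]
y = z − H·x̄ = [-2, -9]
S = H·P̄·Hᵀ + R = [23 36; 36 76]
K = P̄·Hᵀ·S⁻¹ = [-39/113 72/113; -57/113 27/113]
x' = x̄ + K·y = [-5/113, -16/113]
P' = (I − K·H)·P̄ = [366/113 222/113; 222/113 168/113]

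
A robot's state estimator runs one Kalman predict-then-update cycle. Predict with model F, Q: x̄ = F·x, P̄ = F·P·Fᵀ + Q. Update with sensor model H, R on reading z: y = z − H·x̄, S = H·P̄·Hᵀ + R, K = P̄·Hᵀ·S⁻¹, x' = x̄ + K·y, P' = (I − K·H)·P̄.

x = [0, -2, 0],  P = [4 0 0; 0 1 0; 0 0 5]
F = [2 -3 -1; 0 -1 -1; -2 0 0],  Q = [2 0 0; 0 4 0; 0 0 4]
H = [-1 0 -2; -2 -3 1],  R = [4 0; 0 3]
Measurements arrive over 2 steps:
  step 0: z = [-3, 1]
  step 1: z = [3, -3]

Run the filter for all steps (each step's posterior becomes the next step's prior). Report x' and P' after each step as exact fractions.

step 0: x̄ = F·x = [6, 2, 0]
step 0: P̄ = F·P·Fᵀ + Q = [32 8 -16; 8 10 0; -16 0 20]
step 0: y = z − H·x̄ = [3, 19]
step 0: S = H·P̄·Hᵀ + R = [52 0; 0 401]
step 0: K = P̄·Hᵀ·S⁻¹ = [0 -104/401; -2/13 -46/401; -6/13 52/401]
step 0: x' = x̄ + K·y = [430/401, -3342/5213, 5626/5213]
step 0: P' = (I − K·H)·P̄ = [2016/401 -1576/401 -1008/401; -1576/401 18206/5213 11848/5213; -1008/401 11848/5213 11364/5213]
step 1: x̄ = F·x = [15580/5213, -2284/5213, -860/401]
step 1: P̄ = F·P·Fᵀ + Q = [659836/5213 180558/5213 -19536/401; 180558/5213 74118/5213 -5168/401; -19536/401 -5168/401 9668/401]
step 1: y = z − H·x̄ = [8859/5213, 19849/5213]
step 1: S = H·P̄·Hᵀ + R = [167552/5213 444970/5213; 444970/5213 7033401/5213]
step 1: K = P̄·Hᵀ·S⁻¹ = [-6096410/47020051 -13755714/47020051; -3390685/94040102 -4242529/47020051; -16945120/47020051 6655372/47020051]
step 1: x' = x̄ + K·y = [77791508/47020051, -79272125/94040102, -104296664/47020051]
step 1: P' = (I − K·H)·P̄ = [192177880/47020051 -142328246/47020051 -83896120/47020051; -142328246/47020051 123979629/47020051 74554808/47020051; -83896120/47020051 74554808/47020051 75838300/47020051]

step 0: x' = [430/401, -3342/5213, 5626/5213], P' = [2016/401 -1576/401 -1008/401; -1576/401 18206/5213 11848/5213; -1008/401 11848/5213 11364/5213]
step 1: x' = [77791508/47020051, -79272125/94040102, -104296664/47020051], P' = [192177880/47020051 -142328246/47020051 -83896120/47020051; -142328246/47020051 123979629/47020051 74554808/47020051; -83896120/47020051 74554808/47020051 75838300/47020051]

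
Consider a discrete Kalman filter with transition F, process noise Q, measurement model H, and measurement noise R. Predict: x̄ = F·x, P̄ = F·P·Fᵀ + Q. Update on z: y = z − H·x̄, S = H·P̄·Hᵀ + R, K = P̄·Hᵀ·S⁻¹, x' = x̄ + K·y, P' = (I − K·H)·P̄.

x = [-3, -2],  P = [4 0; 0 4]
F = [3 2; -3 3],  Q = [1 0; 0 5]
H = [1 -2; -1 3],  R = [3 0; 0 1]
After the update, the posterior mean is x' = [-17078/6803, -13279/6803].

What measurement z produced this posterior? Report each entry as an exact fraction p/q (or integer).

z = [3, -3]

x̄ = F·x = [-13, 3]
P̄ = F·P·Fᵀ + Q = [53 -12; -12 77]
S = H·P̄·Hᵀ + R = [412 -575; -575 819]
K = P̄·Hᵀ·S⁻¹ = [11888/6803 7607/6803; 3771/6803 4666/6803]
x' − x̄ = [71361/6803, -33688/6803] = K·y
y = (KᵀK)⁻¹·Kᵀ·(x' − x̄) = [22, -25]
z = y + H·x̄ = [22, -25] + [-19, 22] = [3, -3]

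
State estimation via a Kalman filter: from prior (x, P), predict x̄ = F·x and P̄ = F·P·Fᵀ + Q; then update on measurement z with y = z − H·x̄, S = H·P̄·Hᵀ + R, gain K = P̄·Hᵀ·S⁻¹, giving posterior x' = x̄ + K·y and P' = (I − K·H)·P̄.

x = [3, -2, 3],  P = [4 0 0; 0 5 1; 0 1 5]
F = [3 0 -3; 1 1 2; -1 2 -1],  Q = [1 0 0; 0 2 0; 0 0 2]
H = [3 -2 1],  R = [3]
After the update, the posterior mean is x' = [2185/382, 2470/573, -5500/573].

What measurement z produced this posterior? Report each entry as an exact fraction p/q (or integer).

z = [-1]

x̄ = F·x = [0, 7, -10]
P̄ = F·P·Fᵀ + Q = [82 -21 -3; -21 35 -1; -3 -1 27]
S = H·P̄·Hᵀ + R = [1146]
K = P̄·Hᵀ·S⁻¹ = [95/382; -67/573; 10/573]
x' − x̄ = [2185/382, -1541/573, 230/573] = K·y
y = (KᵀK)⁻¹·Kᵀ·(x' − x̄) = [23]
z = y + H·x̄ = [23] + [-24] = [-1]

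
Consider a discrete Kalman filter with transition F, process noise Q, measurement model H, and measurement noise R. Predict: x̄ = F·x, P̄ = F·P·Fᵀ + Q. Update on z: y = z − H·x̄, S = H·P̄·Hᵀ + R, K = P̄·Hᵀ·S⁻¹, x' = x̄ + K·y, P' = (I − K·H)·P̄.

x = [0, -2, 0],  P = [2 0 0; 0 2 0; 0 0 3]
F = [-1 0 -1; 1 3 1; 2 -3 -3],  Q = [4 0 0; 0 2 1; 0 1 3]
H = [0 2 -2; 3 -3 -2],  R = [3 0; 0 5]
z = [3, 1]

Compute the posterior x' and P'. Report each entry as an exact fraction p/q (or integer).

x̄ = F·x = [0, -6, 6]
P̄ = F·P·Fᵀ + Q = [9 -5 5; -5 25 -22; 5 -22 56]
y = z − H·x̄ = [27, -5]
S = H·P̄·Hᵀ + R = [503 -30; -30 301]
K = P̄·Hᵀ·S⁻¹ = [-5060/150503 15496/150503; 26914/150503 -20318/150503; -47886/150503 -20273/150503]
x' = x̄ + K·y = [-214100/150503, -74750/150503, -288539/150503]
P' = (I − K·H)·P̄ = [757455/150503 435941/150503 443531/150503; 435941/150503 298031/150503 257660/150503; 443531/150503 257660/150503 329489/150503]

x' = [-214100/150503, -74750/150503, -288539/150503]
P' = [757455/150503 435941/150503 443531/150503; 435941/150503 298031/150503 257660/150503; 443531/150503 257660/150503 329489/150503]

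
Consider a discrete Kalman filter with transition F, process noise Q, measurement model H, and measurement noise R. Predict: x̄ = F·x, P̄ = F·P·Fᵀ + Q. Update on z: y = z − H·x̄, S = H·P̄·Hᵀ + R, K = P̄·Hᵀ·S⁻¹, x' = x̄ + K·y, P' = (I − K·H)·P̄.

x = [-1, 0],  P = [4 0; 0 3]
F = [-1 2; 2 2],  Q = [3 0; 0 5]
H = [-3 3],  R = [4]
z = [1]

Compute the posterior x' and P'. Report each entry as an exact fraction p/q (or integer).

x' = [-1/8, 7/40]
P' = [223/16 1103/80; 1103/80 5631/400]

x̄ = F·x = [1, -2]
P̄ = F·P·Fᵀ + Q = [19 4; 4 33]
y = z − H·x̄ = [10]
S = H·P̄·Hᵀ + R = [400]
K = P̄·Hᵀ·S⁻¹ = [-9/80; 87/400]
x' = x̄ + K·y = [-1/8, 7/40]
P' = (I − K·H)·P̄ = [223/16 1103/80; 1103/80 5631/400]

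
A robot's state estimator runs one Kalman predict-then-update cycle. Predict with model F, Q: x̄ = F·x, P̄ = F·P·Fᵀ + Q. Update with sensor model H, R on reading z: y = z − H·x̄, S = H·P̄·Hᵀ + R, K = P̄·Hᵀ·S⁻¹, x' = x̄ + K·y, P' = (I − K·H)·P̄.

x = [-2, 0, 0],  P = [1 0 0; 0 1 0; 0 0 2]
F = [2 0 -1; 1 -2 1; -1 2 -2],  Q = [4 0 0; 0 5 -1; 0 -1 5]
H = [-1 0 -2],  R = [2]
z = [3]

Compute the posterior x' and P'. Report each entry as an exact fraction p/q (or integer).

x̄ = F·x = [-4, -2, 2]
P̄ = F·P·Fᵀ + Q = [10 0 2; 0 12 -10; 2 -10 18]
y = z − H·x̄ = [3]
S = H·P̄·Hᵀ + R = [92]
K = P̄·Hᵀ·S⁻¹ = [-7/46; 5/23; -19/46]
x' = x̄ + K·y = [-205/46, -31/23, 35/46]
P' = (I − K·H)·P̄ = [181/23 70/23 -87/23; 70/23 176/23 -40/23; -87/23 -40/23 53/23]

x' = [-205/46, -31/23, 35/46]
P' = [181/23 70/23 -87/23; 70/23 176/23 -40/23; -87/23 -40/23 53/23]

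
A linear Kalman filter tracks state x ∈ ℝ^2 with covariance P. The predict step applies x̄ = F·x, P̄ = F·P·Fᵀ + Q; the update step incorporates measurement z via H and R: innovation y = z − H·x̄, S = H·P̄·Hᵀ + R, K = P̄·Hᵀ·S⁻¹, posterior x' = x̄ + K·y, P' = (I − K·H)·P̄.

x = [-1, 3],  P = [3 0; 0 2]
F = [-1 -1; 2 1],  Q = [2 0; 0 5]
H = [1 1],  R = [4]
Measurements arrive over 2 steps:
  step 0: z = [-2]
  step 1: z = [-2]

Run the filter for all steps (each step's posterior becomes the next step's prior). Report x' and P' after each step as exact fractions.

step 0: x' = [-27/14, 3/14], P' = [97/14 -101/14; -101/14 145/14]
step 1: x' = [428/251, -926/251], P' = [1146/251 -1018/251; -1018/251 1670/251]

step 0: x̄ = F·x = [-2, 1]
step 0: P̄ = F·P·Fᵀ + Q = [7 -8; -8 19]
step 0: y = z − H·x̄ = [-1]
step 0: S = H·P̄·Hᵀ + R = [14]
step 0: K = P̄·Hᵀ·S⁻¹ = [-1/14; 11/14]
step 0: x' = x̄ + K·y = [-27/14, 3/14]
step 0: P' = (I − K·H)·P̄ = [97/14 -101/14; -101/14 145/14]
step 1: x̄ = F·x = [12/7, -51/14]
step 1: P̄ = F·P·Fᵀ + Q = [34/7 -18/7; -18/7 199/14]
step 1: y = z − H·x̄ = [-1/14]
step 1: S = H·P̄·Hᵀ + R = [251/14]
step 1: K = P̄·Hᵀ·S⁻¹ = [32/251; 163/251]
step 1: x' = x̄ + K·y = [428/251, -926/251]
step 1: P' = (I − K·H)·P̄ = [1146/251 -1018/251; -1018/251 1670/251]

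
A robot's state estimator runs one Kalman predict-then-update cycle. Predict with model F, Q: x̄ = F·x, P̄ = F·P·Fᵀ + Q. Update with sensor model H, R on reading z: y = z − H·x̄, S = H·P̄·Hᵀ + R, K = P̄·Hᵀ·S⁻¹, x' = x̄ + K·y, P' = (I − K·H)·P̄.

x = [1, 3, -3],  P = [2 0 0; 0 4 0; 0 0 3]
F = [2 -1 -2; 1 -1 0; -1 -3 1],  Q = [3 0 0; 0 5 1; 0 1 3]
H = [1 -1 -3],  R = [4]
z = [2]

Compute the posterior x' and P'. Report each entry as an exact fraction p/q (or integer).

x̄ = F·x = [5, -2, -13]
P̄ = F·P·Fᵀ + Q = [27 8 2; 8 11 11; 2 11 44]
y = z − H·x̄ = [-44]
S = H·P̄·Hᵀ + R = [476]
K = P̄·Hᵀ·S⁻¹ = [13/476; -9/119; -141/476]
x' = x̄ + K·y = [452/119, 158/119, 4/119]
P' = (I − K·H)·P̄ = [12683/476 1069/119 2785/476; 1069/119 985/119 40/119; 2785/476 40/119 1063/476]

x' = [452/119, 158/119, 4/119]
P' = [12683/476 1069/119 2785/476; 1069/119 985/119 40/119; 2785/476 40/119 1063/476]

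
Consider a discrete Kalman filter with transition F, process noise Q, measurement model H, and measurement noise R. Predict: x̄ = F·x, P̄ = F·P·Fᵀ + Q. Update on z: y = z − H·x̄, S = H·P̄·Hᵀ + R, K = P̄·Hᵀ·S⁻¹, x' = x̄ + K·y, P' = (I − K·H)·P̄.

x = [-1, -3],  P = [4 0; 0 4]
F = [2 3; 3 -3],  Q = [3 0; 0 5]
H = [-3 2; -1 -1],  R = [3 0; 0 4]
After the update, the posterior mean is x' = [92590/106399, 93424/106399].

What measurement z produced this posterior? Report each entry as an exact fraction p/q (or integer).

x̄ = F·x = [-11, 6]
P̄ = F·P·Fᵀ + Q = [55 -12; -12 77]
S = H·P̄·Hᵀ + R = [950 -1; -1 112]
K = P̄·Hᵀ·S⁻¹ = [-21211/106399 -41039/106399; 21215/106399 -61560/106399]
x' − x̄ = [1262979/106399, -544970/106399] = K·y
y = (KᵀK)⁻¹·Kᵀ·(x' − x̄) = [-46, -7]
z = y + H·x̄ = [-46, -7] + [45, 5] = [-1, -2]

z = [-1, -2]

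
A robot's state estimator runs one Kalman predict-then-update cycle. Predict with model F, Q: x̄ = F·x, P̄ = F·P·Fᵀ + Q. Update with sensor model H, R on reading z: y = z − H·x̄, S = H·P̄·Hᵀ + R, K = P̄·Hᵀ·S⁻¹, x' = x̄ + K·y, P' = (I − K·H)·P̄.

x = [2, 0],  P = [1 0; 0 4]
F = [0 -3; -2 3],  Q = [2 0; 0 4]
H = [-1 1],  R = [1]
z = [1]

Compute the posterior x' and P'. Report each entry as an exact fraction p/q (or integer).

x̄ = F·x = [0, -4]
P̄ = F·P·Fᵀ + Q = [38 -36; -36 44]
y = z − H·x̄ = [5]
S = H·P̄·Hᵀ + R = [155]
K = P̄·Hᵀ·S⁻¹ = [-74/155; 16/31]
x' = x̄ + K·y = [-74/31, -44/31]
P' = (I − K·H)·P̄ = [414/155 68/31; 68/31 84/31]

x' = [-74/31, -44/31]
P' = [414/155 68/31; 68/31 84/31]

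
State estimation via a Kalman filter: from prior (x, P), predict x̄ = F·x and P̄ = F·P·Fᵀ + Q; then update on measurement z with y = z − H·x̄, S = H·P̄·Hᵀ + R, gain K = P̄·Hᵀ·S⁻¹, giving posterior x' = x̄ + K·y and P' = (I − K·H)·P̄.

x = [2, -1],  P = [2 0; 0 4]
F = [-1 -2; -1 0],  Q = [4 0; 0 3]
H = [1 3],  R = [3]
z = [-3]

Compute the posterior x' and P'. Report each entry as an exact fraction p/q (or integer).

x' = [42/41, -113/82]
P' = [510/41 -156/41; -156/41 121/82]

x̄ = F·x = [0, -2]
P̄ = F·P·Fᵀ + Q = [22 2; 2 5]
y = z − H·x̄ = [3]
S = H·P̄·Hᵀ + R = [82]
K = P̄·Hᵀ·S⁻¹ = [14/41; 17/82]
x' = x̄ + K·y = [42/41, -113/82]
P' = (I − K·H)·P̄ = [510/41 -156/41; -156/41 121/82]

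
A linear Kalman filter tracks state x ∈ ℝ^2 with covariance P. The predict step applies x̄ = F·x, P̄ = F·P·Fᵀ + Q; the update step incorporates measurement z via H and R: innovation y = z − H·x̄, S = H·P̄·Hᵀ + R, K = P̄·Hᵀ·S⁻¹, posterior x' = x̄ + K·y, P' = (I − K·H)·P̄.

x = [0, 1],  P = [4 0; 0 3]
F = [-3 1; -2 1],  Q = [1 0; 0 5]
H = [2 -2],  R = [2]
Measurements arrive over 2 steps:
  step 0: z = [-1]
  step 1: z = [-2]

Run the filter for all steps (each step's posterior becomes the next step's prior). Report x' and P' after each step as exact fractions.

step 0: x' = [8/21, 6/7], P' = [502/21 163/7; 163/7 162/7]
step 1: x' = [-1650/1277, -386/1277], P' = [24539/1277 23501/1277; 23501/1277 23091/1277]

step 0: x̄ = F·x = [1, 1]
step 0: P̄ = F·P·Fᵀ + Q = [40 27; 27 24]
step 0: y = z − H·x̄ = [-1]
step 0: S = H·P̄·Hᵀ + R = [42]
step 0: K = P̄·Hᵀ·S⁻¹ = [13/21; 1/7]
step 0: x' = x̄ + K·y = [8/21, 6/7]
step 0: P' = (I − K·H)·P̄ = [502/21 163/7; 163/7 162/7]
step 1: x̄ = F·x = [-2/7, 2/21]
step 1: P̄ = F·P·Fᵀ + Q = [697/7 351/7; 351/7 643/21]
step 1: y = z − H·x̄ = [-26/21]
step 1: S = H·P̄·Hᵀ + R = [2554/21]
step 1: K = P̄·Hᵀ·S⁻¹ = [1038/1277; 410/1277]
step 1: x' = x̄ + K·y = [-1650/1277, -386/1277]
step 1: P' = (I − K·H)·P̄ = [24539/1277 23501/1277; 23501/1277 23091/1277]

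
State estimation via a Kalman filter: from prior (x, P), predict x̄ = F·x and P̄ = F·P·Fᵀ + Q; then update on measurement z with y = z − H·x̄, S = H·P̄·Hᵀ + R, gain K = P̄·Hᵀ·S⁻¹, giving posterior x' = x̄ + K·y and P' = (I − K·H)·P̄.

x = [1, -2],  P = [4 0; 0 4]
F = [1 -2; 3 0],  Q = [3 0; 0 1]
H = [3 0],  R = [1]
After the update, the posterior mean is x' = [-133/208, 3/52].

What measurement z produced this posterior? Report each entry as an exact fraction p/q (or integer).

z = [-2]

x̄ = F·x = [5, 3]
P̄ = F·P·Fᵀ + Q = [23 12; 12 37]
S = H·P̄·Hᵀ + R = [208]
K = P̄·Hᵀ·S⁻¹ = [69/208; 9/52]
x' − x̄ = [-1173/208, -153/52] = K·y
y = (KᵀK)⁻¹·Kᵀ·(x' − x̄) = [-17]
z = y + H·x̄ = [-17] + [15] = [-2]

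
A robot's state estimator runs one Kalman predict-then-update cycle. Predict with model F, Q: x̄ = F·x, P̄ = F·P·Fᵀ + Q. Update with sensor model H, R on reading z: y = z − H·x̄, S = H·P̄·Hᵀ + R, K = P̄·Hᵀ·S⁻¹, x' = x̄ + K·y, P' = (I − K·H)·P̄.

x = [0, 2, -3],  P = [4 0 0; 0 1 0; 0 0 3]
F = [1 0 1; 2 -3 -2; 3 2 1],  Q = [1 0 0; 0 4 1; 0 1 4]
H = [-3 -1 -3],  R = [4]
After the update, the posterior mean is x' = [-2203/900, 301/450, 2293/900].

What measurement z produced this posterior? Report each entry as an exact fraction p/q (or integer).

x̄ = F·x = [-3, 0, 1]
P̄ = F·P·Fᵀ + Q = [8 2 15; 2 41 13; 15 13 47]
S = H·P̄·Hᵀ + R = [900]
K = P̄·Hᵀ·S⁻¹ = [-71/900; -43/450; -199/900]
x' − x̄ = [497/900, 301/450, 1393/900] = K·y
y = (KᵀK)⁻¹·Kᵀ·(x' − x̄) = [-7]
z = y + H·x̄ = [-7] + [6] = [-1]

z = [-1]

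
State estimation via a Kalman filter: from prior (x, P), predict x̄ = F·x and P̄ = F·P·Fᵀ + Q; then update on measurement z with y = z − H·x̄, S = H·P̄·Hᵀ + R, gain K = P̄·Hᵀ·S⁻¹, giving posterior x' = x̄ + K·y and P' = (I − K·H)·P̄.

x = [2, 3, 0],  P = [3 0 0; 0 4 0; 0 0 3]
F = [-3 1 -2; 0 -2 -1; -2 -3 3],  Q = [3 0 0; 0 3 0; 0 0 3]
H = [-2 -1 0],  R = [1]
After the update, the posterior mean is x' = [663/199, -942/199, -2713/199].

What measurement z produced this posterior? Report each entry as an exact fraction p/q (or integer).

z = [-2]

x̄ = F·x = [-3, -6, -13]
P̄ = F·P·Fᵀ + Q = [46 -2 -12; -2 22 15; -12 15 78]
S = H·P̄·Hᵀ + R = [199]
K = P̄·Hᵀ·S⁻¹ = [-90/199; -18/199; 9/199]
x' − x̄ = [1260/199, 252/199, -126/199] = K·y
y = (KᵀK)⁻¹·Kᵀ·(x' − x̄) = [-14]
z = y + H·x̄ = [-14] + [12] = [-2]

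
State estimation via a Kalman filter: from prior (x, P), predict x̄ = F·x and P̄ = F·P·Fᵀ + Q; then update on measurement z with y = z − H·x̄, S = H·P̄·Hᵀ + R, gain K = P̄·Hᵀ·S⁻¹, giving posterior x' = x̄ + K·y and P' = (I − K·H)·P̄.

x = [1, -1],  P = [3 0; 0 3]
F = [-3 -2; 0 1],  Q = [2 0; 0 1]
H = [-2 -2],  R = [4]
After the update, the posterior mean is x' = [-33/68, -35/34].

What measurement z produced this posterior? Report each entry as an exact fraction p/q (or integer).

x̄ = F·x = [-1, -1]
P̄ = F·P·Fᵀ + Q = [41 -6; -6 4]
S = H·P̄·Hᵀ + R = [136]
K = P̄·Hᵀ·S⁻¹ = [-35/68; 1/34]
x' − x̄ = [35/68, -1/34] = K·y
y = (KᵀK)⁻¹·Kᵀ·(x' − x̄) = [-1]
z = y + H·x̄ = [-1] + [4] = [3]

z = [3]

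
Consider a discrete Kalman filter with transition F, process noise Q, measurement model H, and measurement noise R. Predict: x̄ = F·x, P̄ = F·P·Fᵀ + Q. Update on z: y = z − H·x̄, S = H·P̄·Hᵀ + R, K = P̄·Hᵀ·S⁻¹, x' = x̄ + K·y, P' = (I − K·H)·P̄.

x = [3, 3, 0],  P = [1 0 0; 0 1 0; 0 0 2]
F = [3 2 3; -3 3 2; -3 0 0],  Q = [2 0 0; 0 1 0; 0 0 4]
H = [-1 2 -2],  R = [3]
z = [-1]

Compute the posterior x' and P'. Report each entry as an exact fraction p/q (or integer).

x̄ = F·x = [15, 0, -9]
P̄ = F·P·Fᵀ + Q = [33 9 -9; 9 27 9; -9 9 13]
y = z − H·x̄ = [-4]
S = H·P̄·Hᵀ + R = [52]
K = P̄·Hᵀ·S⁻¹ = [3/52; 27/52; 1/52]
x' = x̄ + K·y = [192/13, -27/13, -118/13]
P' = (I − K·H)·P̄ = [1707/52 387/52 -471/52; 387/52 675/52 441/52; -471/52 441/52 675/52]

x' = [192/13, -27/13, -118/13]
P' = [1707/52 387/52 -471/52; 387/52 675/52 441/52; -471/52 441/52 675/52]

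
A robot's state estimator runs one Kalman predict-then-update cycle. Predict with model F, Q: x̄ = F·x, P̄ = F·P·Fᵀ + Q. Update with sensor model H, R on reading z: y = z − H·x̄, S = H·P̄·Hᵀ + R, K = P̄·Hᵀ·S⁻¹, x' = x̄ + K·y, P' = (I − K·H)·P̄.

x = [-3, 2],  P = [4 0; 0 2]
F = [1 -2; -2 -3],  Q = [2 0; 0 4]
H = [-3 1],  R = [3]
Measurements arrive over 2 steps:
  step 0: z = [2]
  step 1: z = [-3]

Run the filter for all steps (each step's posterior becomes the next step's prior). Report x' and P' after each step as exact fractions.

step 0: x' = [-279/143, -38/11], P' = [558/143 120/11; 120/11 366/11]
step 1: x' = [5035/713, 420/23], P' = [298852/13547 27768/437; 27768/437 81114/437]

step 0: x̄ = F·x = [-7, 0]
step 0: P̄ = F·P·Fᵀ + Q = [14 4; 4 38]
step 0: y = z − H·x̄ = [-19]
step 0: S = H·P̄·Hᵀ + R = [143]
step 0: K = P̄·Hᵀ·S⁻¹ = [-38/143; 2/11]
step 0: x' = x̄ + K·y = [-279/143, -38/11]
step 0: P' = (I − K·H)·P̄ = [558/143 120/11; 120/11 366/11]
step 1: x̄ = F·x = [709/143, 2040/143]
step 1: P̄ = F·P·Fᵀ + Q = [13636/143 28992/143; 28992/143 64346/143]
step 1: y = z − H·x̄ = [-342/143]
step 1: S = H·P̄·Hᵀ + R = [13547/143]
step 1: K = P̄·Hᵀ·S⁻¹ = [-11916/13547; -730/437]
step 1: x' = x̄ + K·y = [5035/713, 420/23]
step 1: P' = (I − K·H)·P̄ = [298852/13547 27768/437; 27768/437 81114/437]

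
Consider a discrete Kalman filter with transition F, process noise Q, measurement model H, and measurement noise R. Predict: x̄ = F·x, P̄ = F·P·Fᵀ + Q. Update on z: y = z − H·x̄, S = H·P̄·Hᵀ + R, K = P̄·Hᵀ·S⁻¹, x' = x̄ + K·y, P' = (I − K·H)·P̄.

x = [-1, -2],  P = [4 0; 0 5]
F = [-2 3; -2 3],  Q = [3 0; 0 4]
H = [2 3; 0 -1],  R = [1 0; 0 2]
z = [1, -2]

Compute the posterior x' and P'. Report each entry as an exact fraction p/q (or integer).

x̄ = F·x = [-4, -4]
P̄ = F·P·Fᵀ + Q = [64 61; 61 65]
y = z − H·x̄ = [21, -6]
S = H·P̄·Hᵀ + R = [1574 -317; -317 67]
K = P̄·Hᵀ·S⁻¹ = [1500/4969 2573/4969; 634/4969 -1821/4969]
x' = x̄ + K·y = [-3814/4969, 4364/4969]
P' = (I − K·H)·P̄ = [8469/4969 -5146/4969; -5146/4969 3642/4969]

x' = [-3814/4969, 4364/4969]
P' = [8469/4969 -5146/4969; -5146/4969 3642/4969]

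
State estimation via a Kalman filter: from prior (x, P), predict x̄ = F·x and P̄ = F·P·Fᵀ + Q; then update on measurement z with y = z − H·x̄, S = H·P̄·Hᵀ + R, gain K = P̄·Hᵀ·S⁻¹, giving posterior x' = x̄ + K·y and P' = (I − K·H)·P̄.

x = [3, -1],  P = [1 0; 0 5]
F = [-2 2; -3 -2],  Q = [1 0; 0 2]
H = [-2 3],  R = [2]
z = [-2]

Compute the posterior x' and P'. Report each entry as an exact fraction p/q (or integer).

x' = [-1556/183, -1160/183]
P' = [5261/549 3446/549; 3446/549 2378/549]

x̄ = F·x = [-8, -7]
P̄ = F·P·Fᵀ + Q = [25 -14; -14 31]
y = z − H·x̄ = [3]
S = H·P̄·Hᵀ + R = [549]
K = P̄·Hᵀ·S⁻¹ = [-92/549; 121/549]
x' = x̄ + K·y = [-1556/183, -1160/183]
P' = (I − K·H)·P̄ = [5261/549 3446/549; 3446/549 2378/549]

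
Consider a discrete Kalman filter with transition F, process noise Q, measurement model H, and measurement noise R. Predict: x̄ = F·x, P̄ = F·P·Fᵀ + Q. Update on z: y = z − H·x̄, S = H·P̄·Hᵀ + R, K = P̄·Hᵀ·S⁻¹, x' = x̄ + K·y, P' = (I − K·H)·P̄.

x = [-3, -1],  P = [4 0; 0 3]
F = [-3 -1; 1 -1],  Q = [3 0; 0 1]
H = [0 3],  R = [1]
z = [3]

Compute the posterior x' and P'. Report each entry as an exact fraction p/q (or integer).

x' = [487/73, 70/73]
P' = [2337/73 -9/73; -9/73 8/73]

x̄ = F·x = [10, -2]
P̄ = F·P·Fᵀ + Q = [42 -9; -9 8]
y = z − H·x̄ = [9]
S = H·P̄·Hᵀ + R = [73]
K = P̄·Hᵀ·S⁻¹ = [-27/73; 24/73]
x' = x̄ + K·y = [487/73, 70/73]
P' = (I − K·H)·P̄ = [2337/73 -9/73; -9/73 8/73]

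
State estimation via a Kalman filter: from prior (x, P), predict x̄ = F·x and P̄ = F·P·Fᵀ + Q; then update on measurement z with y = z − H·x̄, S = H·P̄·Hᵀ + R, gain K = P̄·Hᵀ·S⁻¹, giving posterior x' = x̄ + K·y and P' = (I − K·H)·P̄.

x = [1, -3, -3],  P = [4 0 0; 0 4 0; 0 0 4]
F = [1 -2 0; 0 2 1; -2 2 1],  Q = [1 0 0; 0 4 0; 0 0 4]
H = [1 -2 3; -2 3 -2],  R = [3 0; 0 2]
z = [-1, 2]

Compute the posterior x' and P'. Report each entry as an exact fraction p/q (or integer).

x' = [-8344/7031, -3247/7031, -2567/7031]
P' = [45483/14062 13338/7031 -646/7031; 13338/7031 15024/7031 6724/7031; -646/7031 6724/7031 8408/7031]

x̄ = F·x = [7, -9, -11]
P̄ = F·P·Fᵀ + Q = [21 -16 -24; -16 24 20; -24 20 40]
y = z − H·x̄ = [7, 21]
S = H·P̄·Hᵀ + R = [160 -86; -86 222]
K = P̄·Hᵀ·S⁻¹ = [-3915/14062 -4177/14062; 1154/7031 2474/7031; 3710/7031 2324/7031]
x' = x̄ + K·y = [-8344/7031, -3247/7031, -2567/7031]
P' = (I − K·H)·P̄ = [45483/14062 13338/7031 -646/7031; 13338/7031 15024/7031 6724/7031; -646/7031 6724/7031 8408/7031]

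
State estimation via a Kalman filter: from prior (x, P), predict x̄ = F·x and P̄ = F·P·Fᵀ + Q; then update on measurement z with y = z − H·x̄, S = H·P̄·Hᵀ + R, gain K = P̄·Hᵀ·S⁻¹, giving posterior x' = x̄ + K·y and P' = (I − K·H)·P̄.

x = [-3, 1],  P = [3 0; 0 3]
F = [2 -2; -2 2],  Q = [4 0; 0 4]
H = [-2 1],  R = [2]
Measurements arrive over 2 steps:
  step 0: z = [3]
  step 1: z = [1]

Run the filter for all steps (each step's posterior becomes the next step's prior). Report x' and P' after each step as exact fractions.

step 0: x̄ = F·x = [-8, 8]
step 0: P̄ = F·P·Fᵀ + Q = [28 -24; -24 28]
step 0: y = z − H·x̄ = [-21]
step 0: S = H·P̄·Hᵀ + R = [238]
step 0: K = P̄·Hᵀ·S⁻¹ = [-40/119; 38/119]
step 0: x' = x̄ + K·y = [-16/17, 22/17]
step 0: P' = (I − K·H)·P̄ = [132/119 184/119; 184/119 444/119]
step 1: x̄ = F·x = [-76/17, 76/17]
step 1: P̄ = F·P·Fᵀ + Q = [1308/119 -832/119; -832/119 1308/119]
step 1: y = z − H·x̄ = [-211/17]
step 1: S = H·P̄·Hᵀ + R = [10106/119]
step 1: K = P̄·Hᵀ·S⁻¹ = [-1724/5053; 1486/5053]
step 1: x' = x̄ + K·y = [-1192/5053, 4146/5053]
step 1: P' = (I − K·H)·P̄ = [5588/5053 7728/5053; 7728/5053 18428/5053]

step 0: x' = [-16/17, 22/17], P' = [132/119 184/119; 184/119 444/119]
step 1: x' = [-1192/5053, 4146/5053], P' = [5588/5053 7728/5053; 7728/5053 18428/5053]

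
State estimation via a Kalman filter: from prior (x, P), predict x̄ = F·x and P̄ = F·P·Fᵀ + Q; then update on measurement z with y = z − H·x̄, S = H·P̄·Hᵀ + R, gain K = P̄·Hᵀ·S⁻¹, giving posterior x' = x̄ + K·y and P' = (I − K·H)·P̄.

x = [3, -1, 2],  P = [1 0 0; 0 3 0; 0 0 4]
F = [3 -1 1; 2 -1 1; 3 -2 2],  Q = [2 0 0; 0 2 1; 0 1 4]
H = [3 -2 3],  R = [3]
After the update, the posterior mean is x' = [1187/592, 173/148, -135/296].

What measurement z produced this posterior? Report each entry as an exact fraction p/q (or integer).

x̄ = F·x = [12, 9, 15]
P̄ = F·P·Fᵀ + Q = [18 13 23; 13 13 21; 23 21 41]
S = H·P̄·Hᵀ + R = [592]
K = P̄·Hᵀ·S⁻¹ = [97/592; 19/148; 75/296]
x' − x̄ = [-5917/592, -1159/148, -4575/296] = K·y
y = (KᵀK)⁻¹·Kᵀ·(x' − x̄) = [-61]
z = y + H·x̄ = [-61] + [63] = [2]

z = [2]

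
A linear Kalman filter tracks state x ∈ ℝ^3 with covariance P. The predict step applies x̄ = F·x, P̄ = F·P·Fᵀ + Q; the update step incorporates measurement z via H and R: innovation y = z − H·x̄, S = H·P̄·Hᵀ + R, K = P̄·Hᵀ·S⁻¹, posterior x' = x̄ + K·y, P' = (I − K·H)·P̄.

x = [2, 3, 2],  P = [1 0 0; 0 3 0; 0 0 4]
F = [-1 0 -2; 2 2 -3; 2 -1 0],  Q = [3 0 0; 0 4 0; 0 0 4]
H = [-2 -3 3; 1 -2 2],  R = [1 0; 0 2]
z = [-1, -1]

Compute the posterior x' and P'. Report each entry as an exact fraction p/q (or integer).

x̄ = F·x = [-6, 4, 1]
P̄ = F·P·Fᵀ + Q = [20 22 -2; 22 56 -2; -2 -2 11]
y = z − H·x̄ = [-4, 11]
S = H·P̄·Hᵀ + R = [1008 410; 410 210]
K = P̄·Hᵀ·S⁻¹ = [-602/2179 4424/10895; -362/2179 -1343/10895; -81/4358 3281/21790]
x' = x̄ + K·y = [-4666/10895, 36047/10895, 59501/21790]
P' = (I − K·H)·P̄ = [4652/10895 -634/10895 1464/10895; -634/10895 89298/10895 88272/10895; 1464/10895 88272/10895 178361/21790]

x' = [-4666/10895, 36047/10895, 59501/21790]
P' = [4652/10895 -634/10895 1464/10895; -634/10895 89298/10895 88272/10895; 1464/10895 88272/10895 178361/21790]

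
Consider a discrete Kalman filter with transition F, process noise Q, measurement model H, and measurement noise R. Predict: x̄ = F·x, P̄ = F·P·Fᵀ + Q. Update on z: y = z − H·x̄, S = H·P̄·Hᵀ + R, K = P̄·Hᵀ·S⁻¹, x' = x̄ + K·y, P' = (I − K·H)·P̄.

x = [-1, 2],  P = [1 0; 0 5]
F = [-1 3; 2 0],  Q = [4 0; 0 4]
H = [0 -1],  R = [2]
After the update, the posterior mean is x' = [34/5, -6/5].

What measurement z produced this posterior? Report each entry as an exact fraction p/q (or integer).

z = [1]

x̄ = F·x = [7, -2]
P̄ = F·P·Fᵀ + Q = [50 -2; -2 8]
S = H·P̄·Hᵀ + R = [10]
K = P̄·Hᵀ·S⁻¹ = [1/5; -4/5]
x' − x̄ = [-1/5, 4/5] = K·y
y = (KᵀK)⁻¹·Kᵀ·(x' − x̄) = [-1]
z = y + H·x̄ = [-1] + [2] = [1]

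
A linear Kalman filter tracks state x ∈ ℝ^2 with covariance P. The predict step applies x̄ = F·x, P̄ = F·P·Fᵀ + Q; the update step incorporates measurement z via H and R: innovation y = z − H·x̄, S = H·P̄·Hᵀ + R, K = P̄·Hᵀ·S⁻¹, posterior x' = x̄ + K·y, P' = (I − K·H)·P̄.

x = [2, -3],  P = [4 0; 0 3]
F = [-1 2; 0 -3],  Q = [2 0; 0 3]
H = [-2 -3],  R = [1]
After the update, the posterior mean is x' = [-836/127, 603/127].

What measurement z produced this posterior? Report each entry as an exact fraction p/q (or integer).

x̄ = F·x = [-8, 9]
P̄ = F·P·Fᵀ + Q = [18 -18; -18 30]
S = H·P̄·Hᵀ + R = [127]
K = P̄·Hᵀ·S⁻¹ = [18/127; -54/127]
x' − x̄ = [180/127, -540/127] = K·y
y = (KᵀK)⁻¹·Kᵀ·(x' − x̄) = [10]
z = y + H·x̄ = [10] + [-11] = [-1]

z = [-1]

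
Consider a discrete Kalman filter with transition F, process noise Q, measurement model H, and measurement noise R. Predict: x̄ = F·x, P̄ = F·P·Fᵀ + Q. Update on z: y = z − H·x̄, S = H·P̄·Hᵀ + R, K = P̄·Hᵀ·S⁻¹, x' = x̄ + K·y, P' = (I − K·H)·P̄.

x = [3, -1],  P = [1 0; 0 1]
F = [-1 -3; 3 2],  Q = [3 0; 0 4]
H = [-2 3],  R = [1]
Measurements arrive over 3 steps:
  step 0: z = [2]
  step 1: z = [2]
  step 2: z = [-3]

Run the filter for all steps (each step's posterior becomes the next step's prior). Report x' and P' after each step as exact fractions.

step 0: x' = [1007/314, 887/314], P' = [1273/314 831/314; 831/314 577/314]
step 1: x' = [-179273/157297, -12307/157297], P' = [1161217/471891 249820/157297; 249820/157297 178527/157297]
step 2: x' = [-28977723/109652755, -129383186/109652755], P' = [1079209369/438611020 696602463/438611020; 696602463/438611020 497836801/438611020]

step 0: x̄ = F·x = [0, 7]
step 0: P̄ = F·P·Fᵀ + Q = [13 -9; -9 17]
step 0: y = z − H·x̄ = [-19]
step 0: S = H·P̄·Hᵀ + R = [314]
step 0: K = P̄·Hᵀ·S⁻¹ = [-53/314; 69/314]
step 0: x' = x̄ + K·y = [1007/314, 887/314]
step 0: P' = (I − K·H)·P̄ = [1273/314 831/314; 831/314 577/314]
step 1: x̄ = F·x = [-1834/157, 4795/314]
step 1: P̄ = F·P·Fᵀ + Q = [6197/157 -8211/157; -8211/157 24993/314]
step 1: y = z − H·x̄ = [-21093/314]
step 1: S = H·P̄·Hᵀ + R = [471891/314]
step 1: K = P̄·Hᵀ·S⁻¹ = [-74054/471891; 35941/157297]
step 1: x' = x̄ + K·y = [-179273/157297, -12307/157297]
step 1: P' = (I − K·H)·P̄ = [1161217/471891 249820/157297; 249820/157297 178527/157297]
step 2: x̄ = F·x = [216194/157297, -562433/157297]
step 2: P̄ = F·P·Fᵀ + Q = [11893879/471891 -4980399/157297; -4980399/157297 7824787/157297]
step 2: y = z − H·x̄ = [1647796/157297]
step 2: S = H·P̄·Hᵀ + R = [438611020/471891]
step 2: K = P̄·Hᵀ·S⁻¹ = [-68611349/438611020; 100305477/438611020]
step 2: x' = x̄ + K·y = [-28977723/109652755, -129383186/109652755]
step 2: P' = (I − K·H)·P̄ = [1079209369/438611020 696602463/438611020; 696602463/438611020 497836801/438611020]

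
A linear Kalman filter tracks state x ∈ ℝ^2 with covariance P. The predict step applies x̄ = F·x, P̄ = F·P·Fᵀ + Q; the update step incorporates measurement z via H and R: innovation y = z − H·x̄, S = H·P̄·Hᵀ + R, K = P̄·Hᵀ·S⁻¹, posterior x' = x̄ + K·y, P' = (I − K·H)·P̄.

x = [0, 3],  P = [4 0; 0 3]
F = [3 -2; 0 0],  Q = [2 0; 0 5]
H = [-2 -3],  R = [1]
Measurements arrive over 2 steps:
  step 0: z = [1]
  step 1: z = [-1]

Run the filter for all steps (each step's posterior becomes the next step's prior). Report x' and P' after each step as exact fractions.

step 0: x' = [-188/123, 55/82], P' = [1150/123 -250/41; -250/41 335/82]
step 1: x' = [1613/15347, 7905/30694], P' = [165646/15347 -108030/15347; -108030/15347 144245/30694]

step 0: x̄ = F·x = [-6, 0]
step 0: P̄ = F·P·Fᵀ + Q = [50 0; 0 5]
step 0: y = z − H·x̄ = [-11]
step 0: S = H·P̄·Hᵀ + R = [246]
step 0: K = P̄·Hᵀ·S⁻¹ = [-50/123; -5/82]
step 0: x' = x̄ + K·y = [-188/123, 55/82]
step 0: P' = (I − K·H)·P̄ = [1150/123 -250/41; -250/41 335/82]
step 1: x̄ = F·x = [-243/41, 0]
step 1: P̄ = F·P·Fᵀ + Q = [7202/41 0; 0 5]
step 1: y = z − H·x̄ = [-527/41]
step 1: S = H·P̄·Hᵀ + R = [30694/41]
step 1: K = P̄·Hᵀ·S⁻¹ = [-7202/15347; -615/30694]
step 1: x' = x̄ + K·y = [1613/15347, 7905/30694]
step 1: P' = (I − K·H)·P̄ = [165646/15347 -108030/15347; -108030/15347 144245/30694]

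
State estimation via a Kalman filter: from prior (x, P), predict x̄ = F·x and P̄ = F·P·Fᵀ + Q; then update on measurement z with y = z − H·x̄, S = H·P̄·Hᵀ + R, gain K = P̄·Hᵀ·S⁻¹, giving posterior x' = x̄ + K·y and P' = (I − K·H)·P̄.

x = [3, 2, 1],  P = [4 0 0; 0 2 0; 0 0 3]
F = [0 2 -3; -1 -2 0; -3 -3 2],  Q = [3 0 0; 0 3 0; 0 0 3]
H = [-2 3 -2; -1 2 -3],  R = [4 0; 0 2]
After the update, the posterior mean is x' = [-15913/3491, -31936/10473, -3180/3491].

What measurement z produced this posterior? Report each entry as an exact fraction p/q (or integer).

x̄ = F·x = [1, -7, -13]
P̄ = F·P·Fᵀ + Q = [38 -8 -30; -8 15 24; -30 24 69]
S = H·P̄·Hᵀ + R = [135 84; 84 285]
K = P̄·Hᵀ·S⁻¹ = [-4808/10473 2740/10473; 729/3491 -1894/10473; 1014/3491 -1879/3491]
x' − x̄ = [-19404/3491, 41375/10473, 42203/3491] = K·y
y = (KᵀK)⁻¹·Kᵀ·(x' − x̄) = [-1, -23]
z = y + H·x̄ = [-1, -23] + [3, 24] = [2, 1]

z = [2, 1]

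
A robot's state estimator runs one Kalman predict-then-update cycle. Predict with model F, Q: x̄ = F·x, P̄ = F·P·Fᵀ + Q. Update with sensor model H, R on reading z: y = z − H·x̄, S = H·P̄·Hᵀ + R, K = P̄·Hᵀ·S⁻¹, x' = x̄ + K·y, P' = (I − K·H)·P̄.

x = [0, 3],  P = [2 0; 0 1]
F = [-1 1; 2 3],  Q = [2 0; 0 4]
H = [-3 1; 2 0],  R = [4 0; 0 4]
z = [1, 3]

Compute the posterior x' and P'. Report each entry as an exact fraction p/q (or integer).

x̄ = F·x = [3, 9]
P̄ = F·P·Fᵀ + Q = [5 -1; -1 21]
y = z − H·x̄ = [1, -3]
S = H·P̄·Hᵀ + R = [76 -32; -32 24]
K = P̄·Hᵀ·S⁻¹ = [-2/25 31/100; 16/25 77/100]
x' = x̄ + K·y = [199/100, 733/100]
P' = (I − K·H)·P̄ = [31/50 77/50; 77/50 359/50]

x' = [199/100, 733/100]
P' = [31/50 77/50; 77/50 359/50]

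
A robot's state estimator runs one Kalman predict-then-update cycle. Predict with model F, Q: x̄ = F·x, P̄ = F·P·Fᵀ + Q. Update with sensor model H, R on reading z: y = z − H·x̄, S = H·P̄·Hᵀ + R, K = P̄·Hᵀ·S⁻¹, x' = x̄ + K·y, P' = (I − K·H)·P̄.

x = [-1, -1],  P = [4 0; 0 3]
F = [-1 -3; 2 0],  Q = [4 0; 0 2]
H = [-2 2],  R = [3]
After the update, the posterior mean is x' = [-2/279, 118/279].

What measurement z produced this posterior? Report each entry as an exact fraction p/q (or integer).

x̄ = F·x = [4, -2]
P̄ = F·P·Fᵀ + Q = [35 -8; -8 18]
S = H·P̄·Hᵀ + R = [279]
K = P̄·Hᵀ·S⁻¹ = [-86/279; 52/279]
x' − x̄ = [-1118/279, 676/279] = K·y
y = (KᵀK)⁻¹·Kᵀ·(x' − x̄) = [13]
z = y + H·x̄ = [13] + [-12] = [1]

z = [1]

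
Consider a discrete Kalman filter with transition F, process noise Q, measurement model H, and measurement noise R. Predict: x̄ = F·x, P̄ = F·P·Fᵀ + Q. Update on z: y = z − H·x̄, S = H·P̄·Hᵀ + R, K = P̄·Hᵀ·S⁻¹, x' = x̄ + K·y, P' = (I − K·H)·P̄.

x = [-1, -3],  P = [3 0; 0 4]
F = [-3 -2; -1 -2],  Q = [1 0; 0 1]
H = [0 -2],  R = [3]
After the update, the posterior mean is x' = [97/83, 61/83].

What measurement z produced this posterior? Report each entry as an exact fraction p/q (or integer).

x̄ = F·x = [9, 7]
P̄ = F·P·Fᵀ + Q = [44 25; 25 20]
S = H·P̄·Hᵀ + R = [83]
K = P̄·Hᵀ·S⁻¹ = [-50/83; -40/83]
x' − x̄ = [-650/83, -520/83] = K·y
y = (KᵀK)⁻¹·Kᵀ·(x' − x̄) = [13]
z = y + H·x̄ = [13] + [-14] = [-1]

z = [-1]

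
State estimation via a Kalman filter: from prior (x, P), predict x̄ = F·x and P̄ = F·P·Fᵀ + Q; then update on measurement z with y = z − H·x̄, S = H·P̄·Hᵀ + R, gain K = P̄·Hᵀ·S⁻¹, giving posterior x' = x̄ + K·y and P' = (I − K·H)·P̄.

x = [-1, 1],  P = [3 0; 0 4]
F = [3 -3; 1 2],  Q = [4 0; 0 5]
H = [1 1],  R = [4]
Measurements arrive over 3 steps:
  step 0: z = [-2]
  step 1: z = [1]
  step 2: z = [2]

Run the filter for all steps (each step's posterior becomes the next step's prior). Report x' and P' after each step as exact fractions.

step 0: x̄ = F·x = [-6, 1]
step 0: P̄ = F·P·Fᵀ + Q = [67 -15; -15 24]
step 0: y = z − H·x̄ = [3]
step 0: S = H·P̄·Hᵀ + R = [65]
step 0: K = P̄·Hᵀ·S⁻¹ = [4/5; 9/65]
step 0: x' = x̄ + K·y = [-18/5, 92/65]
step 0: P' = (I − K·H)·P̄ = [127/5 -111/5; -111/5 1479/65]
step 1: x̄ = F·x = [-978/65, -10/13]
step 1: P̄ = F·P·Fᵀ + Q = [54404/65 -1650/13; -1650/13 424/13]
step 1: y = z − H·x̄ = [1093/65]
step 1: S = H·P̄·Hᵀ + R = [40284/65]
step 1: K = P̄·Hᵀ·S⁻¹ = [23077/20142; -3065/20142]
step 1: x' = x̄ + K·y = [84989/20142, -67033/20142]
step 1: P' = (I − K·H)·P̄ = [236227/10071 -190073/10071; -190073/10071 183943/10071]
step 2: x̄ = F·x = [25337/1119, -5453/2238]
step 2: P̄ = F·P·Fᵀ + Q = [268264/373 -35748/373; -35748/373 9706/373]
step 2: y = z − H·x̄ = [-40745/2238]
step 2: S = H·P̄·Hᵀ + R = [207966/373]
step 2: K = P̄·Hᵀ·S⁻¹ = [116258/103983; -13021/103983]
step 2: x' = x̄ + K·y = [713542/311949, -48899/311949]
step 2: P' = (I − K·H)·P̄ = [2313808/103983 -1848776/103983; -1848776/103983 1796692/103983]

step 0: x' = [-18/5, 92/65], P' = [127/5 -111/5; -111/5 1479/65]
step 1: x' = [84989/20142, -67033/20142], P' = [236227/10071 -190073/10071; -190073/10071 183943/10071]
step 2: x' = [713542/311949, -48899/311949], P' = [2313808/103983 -1848776/103983; -1848776/103983 1796692/103983]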